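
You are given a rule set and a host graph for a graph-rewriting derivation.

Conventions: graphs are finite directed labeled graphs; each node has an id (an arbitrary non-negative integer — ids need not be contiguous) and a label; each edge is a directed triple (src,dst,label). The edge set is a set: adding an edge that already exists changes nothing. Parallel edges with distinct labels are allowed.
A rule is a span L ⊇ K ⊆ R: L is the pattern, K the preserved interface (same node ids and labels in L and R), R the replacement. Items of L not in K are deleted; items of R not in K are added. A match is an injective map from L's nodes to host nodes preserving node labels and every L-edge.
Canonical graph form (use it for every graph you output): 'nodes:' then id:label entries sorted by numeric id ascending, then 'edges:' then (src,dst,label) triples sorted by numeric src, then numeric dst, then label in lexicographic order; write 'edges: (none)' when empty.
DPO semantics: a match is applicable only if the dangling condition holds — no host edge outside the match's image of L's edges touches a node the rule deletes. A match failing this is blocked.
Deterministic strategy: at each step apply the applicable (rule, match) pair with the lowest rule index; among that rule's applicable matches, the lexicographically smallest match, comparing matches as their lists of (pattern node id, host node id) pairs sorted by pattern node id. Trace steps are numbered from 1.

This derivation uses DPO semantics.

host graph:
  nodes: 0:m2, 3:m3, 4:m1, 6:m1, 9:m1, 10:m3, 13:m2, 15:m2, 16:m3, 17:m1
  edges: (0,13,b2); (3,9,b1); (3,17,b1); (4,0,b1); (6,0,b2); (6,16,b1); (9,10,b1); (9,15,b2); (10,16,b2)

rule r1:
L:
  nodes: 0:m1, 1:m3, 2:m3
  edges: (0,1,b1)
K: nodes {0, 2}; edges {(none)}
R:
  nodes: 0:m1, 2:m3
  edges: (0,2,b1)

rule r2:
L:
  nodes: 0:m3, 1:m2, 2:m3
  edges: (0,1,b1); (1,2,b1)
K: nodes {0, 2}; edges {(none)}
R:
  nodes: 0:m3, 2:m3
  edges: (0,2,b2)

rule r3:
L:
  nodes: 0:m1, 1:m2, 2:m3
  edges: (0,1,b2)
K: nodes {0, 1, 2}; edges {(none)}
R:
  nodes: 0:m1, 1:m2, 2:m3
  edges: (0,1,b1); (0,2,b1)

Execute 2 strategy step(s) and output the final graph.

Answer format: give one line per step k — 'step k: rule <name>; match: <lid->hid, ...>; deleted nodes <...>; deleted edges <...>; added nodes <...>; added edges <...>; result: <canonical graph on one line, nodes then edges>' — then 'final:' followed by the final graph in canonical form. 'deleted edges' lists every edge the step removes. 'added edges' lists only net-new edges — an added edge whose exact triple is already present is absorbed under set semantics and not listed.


step 1: rule r3; match: 0->6, 1->0, 2->3; deleted nodes (none); deleted edges (6,0,b2); added nodes (none); added edges (6,0,b1); (6,3,b1); result: nodes: 0:m2, 3:m3, 4:m1, 6:m1, 9:m1, 10:m3, 13:m2, 15:m2, 16:m3, 17:m1 edges: (0,13,b2); (3,9,b1); (3,17,b1); (4,0,b1); (6,0,b1); (6,3,b1); (6,16,b1); (9,10,b1); (9,15,b2); (10,16,b2)
step 2: rule r3; match: 0->9, 1->15, 2->3; deleted nodes (none); deleted edges (9,15,b2); added nodes (none); added edges (9,3,b1); (9,15,b1); result: nodes: 0:m2, 3:m3, 4:m1, 6:m1, 9:m1, 10:m3, 13:m2, 15:m2, 16:m3, 17:m1 edges: (0,13,b2); (3,9,b1); (3,17,b1); (4,0,b1); (6,0,b1); (6,3,b1); (6,16,b1); (9,3,b1); (9,10,b1); (9,15,b1); (10,16,b2)
final:
nodes: 0:m2, 3:m3, 4:m1, 6:m1, 9:m1, 10:m3, 13:m2, 15:m2, 16:m3, 17:m1
edges: (0,13,b2); (3,9,b1); (3,17,b1); (4,0,b1); (6,0,b1); (6,3,b1); (6,16,b1); (9,3,b1); (9,10,b1); (9,15,b1); (10,16,b2)


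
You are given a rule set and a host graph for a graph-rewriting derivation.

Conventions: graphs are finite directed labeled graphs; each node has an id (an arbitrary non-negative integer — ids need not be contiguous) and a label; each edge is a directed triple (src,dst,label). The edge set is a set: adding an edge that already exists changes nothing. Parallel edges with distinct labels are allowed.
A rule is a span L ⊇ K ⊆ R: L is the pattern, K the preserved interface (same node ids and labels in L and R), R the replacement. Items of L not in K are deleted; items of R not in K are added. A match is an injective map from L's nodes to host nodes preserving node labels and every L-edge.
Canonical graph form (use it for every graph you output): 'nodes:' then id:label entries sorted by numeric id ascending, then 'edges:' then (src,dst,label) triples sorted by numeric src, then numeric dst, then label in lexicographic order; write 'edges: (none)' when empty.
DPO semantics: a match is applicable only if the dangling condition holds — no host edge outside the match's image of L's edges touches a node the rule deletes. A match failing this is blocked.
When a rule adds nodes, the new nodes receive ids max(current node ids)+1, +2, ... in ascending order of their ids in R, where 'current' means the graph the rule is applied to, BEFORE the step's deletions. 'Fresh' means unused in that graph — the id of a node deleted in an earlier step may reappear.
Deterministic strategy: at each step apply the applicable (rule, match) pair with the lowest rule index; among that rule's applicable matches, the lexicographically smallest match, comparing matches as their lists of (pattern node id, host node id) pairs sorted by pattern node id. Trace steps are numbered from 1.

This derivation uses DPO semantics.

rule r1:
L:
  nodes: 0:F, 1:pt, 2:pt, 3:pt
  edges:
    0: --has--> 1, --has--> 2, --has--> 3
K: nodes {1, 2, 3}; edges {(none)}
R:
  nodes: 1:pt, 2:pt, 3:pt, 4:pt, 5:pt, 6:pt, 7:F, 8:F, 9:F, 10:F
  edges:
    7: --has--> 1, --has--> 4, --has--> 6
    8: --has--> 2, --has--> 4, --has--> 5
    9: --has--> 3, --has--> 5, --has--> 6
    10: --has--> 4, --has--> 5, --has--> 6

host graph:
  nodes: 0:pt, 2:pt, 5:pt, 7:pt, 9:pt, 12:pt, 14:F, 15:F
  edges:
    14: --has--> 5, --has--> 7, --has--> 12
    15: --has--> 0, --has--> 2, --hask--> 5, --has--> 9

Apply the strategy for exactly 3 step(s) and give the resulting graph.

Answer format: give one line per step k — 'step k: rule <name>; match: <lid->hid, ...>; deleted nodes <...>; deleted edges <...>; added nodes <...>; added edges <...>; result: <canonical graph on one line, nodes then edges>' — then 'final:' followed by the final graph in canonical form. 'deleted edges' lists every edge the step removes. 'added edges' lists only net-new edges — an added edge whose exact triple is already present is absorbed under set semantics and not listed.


step 1: rule r1; match: 0->14, 1->5, 2->7, 3->12; deleted nodes 14; deleted edges (14,5,has); (14,7,has); (14,12,has); added nodes 16, 17, 18, 19, 20, 21, 22; added edges (19,5,has); (19,16,has); (19,18,has); (20,7,has); (20,16,has); (20,17,has); (21,12,has); (21,17,has); (21,18,has); (22,16,has); (22,17,has); (22,18,has); result: nodes: 0:pt, 2:pt, 5:pt, 7:pt, 9:pt, 12:pt, 15:F, 16:pt, 17:pt, 18:pt, 19:F, 20:F, 21:F, 22:F edges: (15,0,has); (15,2,has); (15,5,hask); (15,9,has); (19,5,has); (19,16,has); (19,18,has); (20,7,has); (20,16,has); (20,17,has); (21,12,has); (21,17,has); (21,18,has); (22,16,has); (22,17,has); (22,18,has)
step 2: rule r1; match: 0->19, 1->5, 2->16, 3->18; deleted nodes 19; deleted edges (19,5,has); (19,16,has); (19,18,has); added nodes 23, 24, 25, 26, 27, 28, 29; added edges (26,5,has); (26,23,has); (26,25,has); (27,16,has); (27,23,has); (27,24,has); (28,18,has); (28,24,has); (28,25,has); (29,23,has); (29,24,has); (29,25,has); result: nodes: 0:pt, 2:pt, 5:pt, 7:pt, 9:pt, 12:pt, 15:F, 16:pt, 17:pt, 18:pt, 20:F, 21:F, 22:F, 23:pt, 24:pt, 25:pt, 26:F, 27:F, 28:F, 29:F edges: (15,0,has); (15,2,has); (15,5,hask); (15,9,has); (20,7,has); (20,16,has); (20,17,has); (21,12,has); (21,17,has); (21,18,has); (22,16,has); (22,17,has); (22,18,has); (26,5,has); (26,23,has); (26,25,has); (27,16,has); (27,23,has); (27,24,has); (28,18,has); (28,24,has); (28,25,has); (29,23,has); (29,24,has); (29,25,has)
step 3: rule r1; match: 0->20, 1->7, 2->16, 3->17; deleted nodes 20; deleted edges (20,7,has); (20,16,has); (20,17,has); added nodes 30, 31, 32, 33, 34, 35, 36; added edges (33,7,has); (33,30,has); (33,32,has); (34,16,has); (34,30,has); (34,31,has); (35,17,has); (35,31,has); (35,32,has); (36,30,has); (36,31,has); (36,32,has); result: nodes: 0:pt, 2:pt, 5:pt, 7:pt, 9:pt, 12:pt, 15:F, 16:pt, 17:pt, 18:pt, 21:F, 22:F, 23:pt, 24:pt, 25:pt, 26:F, 27:F, 28:F, 29:F, 30:pt, 31:pt, 32:pt, 33:F, 34:F, 35:F, 36:F edges: (15,0,has); (15,2,has); (15,5,hask); (15,9,has); (21,12,has); (21,17,has); (21,18,has); (22,16,has); (22,17,has); (22,18,has); (26,5,has); (26,23,has); (26,25,has); (27,16,has); (27,23,has); (27,24,has); (28,18,has); (28,24,has); (28,25,has); (29,23,has); (29,24,has); (29,25,has); (33,7,has); (33,30,has); (33,32,has); (34,16,has); (34,30,has); (34,31,has); (35,17,has); (35,31,has); (35,32,has); (36,30,has); (36,31,has); (36,32,has)
final:
nodes: 0:pt, 2:pt, 5:pt, 7:pt, 9:pt, 12:pt, 15:F, 16:pt, 17:pt, 18:pt, 21:F, 22:F, 23:pt, 24:pt, 25:pt, 26:F, 27:F, 28:F, 29:F, 30:pt, 31:pt, 32:pt, 33:F, 34:F, 35:F, 36:F
edges: (15,0,has); (15,2,has); (15,5,hask); (15,9,has); (21,12,has); (21,17,has); (21,18,has); (22,16,has); (22,17,has); (22,18,has); (26,5,has); (26,23,has); (26,25,has); (27,16,has); (27,23,has); (27,24,has); (28,18,has); (28,24,has); (28,25,has); (29,23,has); (29,24,has); (29,25,has); (33,7,has); (33,30,has); (33,32,has); (34,16,has); (34,30,has); (34,31,has); (35,17,has); (35,31,has); (35,32,has); (36,30,has); (36,31,has); (36,32,has)


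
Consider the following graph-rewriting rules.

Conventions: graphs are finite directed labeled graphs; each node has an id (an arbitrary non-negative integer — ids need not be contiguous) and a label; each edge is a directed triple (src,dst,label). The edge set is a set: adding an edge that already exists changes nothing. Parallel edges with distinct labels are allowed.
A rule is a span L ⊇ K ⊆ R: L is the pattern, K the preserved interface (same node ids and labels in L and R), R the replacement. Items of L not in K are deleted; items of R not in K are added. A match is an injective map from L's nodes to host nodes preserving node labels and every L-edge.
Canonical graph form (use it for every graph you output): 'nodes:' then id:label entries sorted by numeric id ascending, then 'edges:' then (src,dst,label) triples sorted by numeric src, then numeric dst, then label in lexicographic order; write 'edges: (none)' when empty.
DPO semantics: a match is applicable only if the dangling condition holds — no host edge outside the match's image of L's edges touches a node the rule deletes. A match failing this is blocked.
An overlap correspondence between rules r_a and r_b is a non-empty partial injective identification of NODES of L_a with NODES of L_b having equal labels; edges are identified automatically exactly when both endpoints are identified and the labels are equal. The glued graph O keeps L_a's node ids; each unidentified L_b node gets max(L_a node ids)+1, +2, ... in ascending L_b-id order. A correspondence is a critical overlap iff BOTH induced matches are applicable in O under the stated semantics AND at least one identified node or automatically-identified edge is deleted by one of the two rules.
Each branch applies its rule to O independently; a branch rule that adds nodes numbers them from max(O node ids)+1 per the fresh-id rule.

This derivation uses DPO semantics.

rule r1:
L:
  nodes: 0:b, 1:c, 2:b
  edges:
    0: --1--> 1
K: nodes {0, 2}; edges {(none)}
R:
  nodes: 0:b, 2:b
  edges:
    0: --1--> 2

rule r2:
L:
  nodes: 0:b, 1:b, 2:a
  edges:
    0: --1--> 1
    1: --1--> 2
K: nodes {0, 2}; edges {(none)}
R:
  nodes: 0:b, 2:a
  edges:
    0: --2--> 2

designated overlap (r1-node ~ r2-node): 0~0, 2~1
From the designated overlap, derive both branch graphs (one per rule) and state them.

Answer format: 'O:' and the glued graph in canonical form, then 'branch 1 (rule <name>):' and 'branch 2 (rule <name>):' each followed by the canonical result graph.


O:
nodes: 0:b, 1:c, 2:b, 3:a
edges: (0,1,1); (0,2,1); (2,3,1)
branch 1 (rule r1):
nodes: 0:b, 2:b, 3:a
edges: (0,2,1); (2,3,1)
branch 2 (rule r2):
nodes: 0:b, 1:c, 3:a
edges: (0,1,1); (0,3,2)


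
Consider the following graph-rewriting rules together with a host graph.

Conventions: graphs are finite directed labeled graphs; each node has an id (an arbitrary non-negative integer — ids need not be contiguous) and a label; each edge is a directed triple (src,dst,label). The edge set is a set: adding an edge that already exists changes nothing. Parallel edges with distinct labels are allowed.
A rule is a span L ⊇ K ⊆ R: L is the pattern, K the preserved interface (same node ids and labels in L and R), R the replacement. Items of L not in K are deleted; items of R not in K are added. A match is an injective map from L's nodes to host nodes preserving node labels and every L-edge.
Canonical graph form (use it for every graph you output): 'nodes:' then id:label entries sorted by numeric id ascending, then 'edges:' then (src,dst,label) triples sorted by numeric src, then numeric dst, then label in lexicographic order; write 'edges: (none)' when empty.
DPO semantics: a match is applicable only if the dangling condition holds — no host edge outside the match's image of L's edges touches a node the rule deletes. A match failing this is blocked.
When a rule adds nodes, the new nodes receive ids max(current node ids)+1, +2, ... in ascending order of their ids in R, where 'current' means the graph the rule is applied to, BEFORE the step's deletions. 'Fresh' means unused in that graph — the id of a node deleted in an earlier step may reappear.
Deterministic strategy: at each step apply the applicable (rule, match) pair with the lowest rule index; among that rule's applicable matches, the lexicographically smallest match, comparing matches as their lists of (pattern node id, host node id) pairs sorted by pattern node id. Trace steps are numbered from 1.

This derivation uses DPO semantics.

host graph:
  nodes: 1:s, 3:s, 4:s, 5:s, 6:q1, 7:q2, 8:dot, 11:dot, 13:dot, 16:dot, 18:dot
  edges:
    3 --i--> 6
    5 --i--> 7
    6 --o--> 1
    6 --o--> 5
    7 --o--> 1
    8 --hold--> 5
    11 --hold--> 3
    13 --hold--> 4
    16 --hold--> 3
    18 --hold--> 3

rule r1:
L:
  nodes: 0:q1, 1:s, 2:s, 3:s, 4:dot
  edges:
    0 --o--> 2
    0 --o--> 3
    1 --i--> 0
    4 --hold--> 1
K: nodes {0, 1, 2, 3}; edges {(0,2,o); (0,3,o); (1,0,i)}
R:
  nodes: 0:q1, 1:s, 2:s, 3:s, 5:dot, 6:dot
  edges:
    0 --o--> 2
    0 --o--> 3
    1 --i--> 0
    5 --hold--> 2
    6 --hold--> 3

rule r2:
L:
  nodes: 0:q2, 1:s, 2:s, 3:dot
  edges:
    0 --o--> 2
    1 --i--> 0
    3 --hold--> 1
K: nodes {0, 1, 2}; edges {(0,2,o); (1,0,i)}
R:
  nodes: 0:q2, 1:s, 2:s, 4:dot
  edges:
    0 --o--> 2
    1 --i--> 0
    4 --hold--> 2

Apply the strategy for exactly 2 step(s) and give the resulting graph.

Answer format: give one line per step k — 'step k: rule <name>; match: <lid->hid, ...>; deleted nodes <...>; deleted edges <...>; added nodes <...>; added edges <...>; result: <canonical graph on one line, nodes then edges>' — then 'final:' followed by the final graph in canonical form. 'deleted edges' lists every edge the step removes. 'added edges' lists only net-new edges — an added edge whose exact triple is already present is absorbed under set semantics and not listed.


step 1: rule r1; match: 0->6, 1->3, 2->1, 3->5, 4->11; deleted nodes 11; deleted edges (11,3,hold); added nodes 19, 20; added edges (19,1,hold); (20,5,hold); result: nodes: 1:s, 3:s, 4:s, 5:s, 6:q1, 7:q2, 8:dot, 13:dot, 16:dot, 18:dot, 19:dot, 20:dot edges: (3,6,i); (5,7,i); (6,1,o); (6,5,o); (7,1,o); (8,5,hold); (13,4,hold); (16,3,hold); (18,3,hold); (19,1,hold); (20,5,hold)
step 2: rule r1; match: 0->6, 1->3, 2->1, 3->5, 4->16; deleted nodes 16; deleted edges (16,3,hold); added nodes 21, 22; added edges (21,1,hold); (22,5,hold); result: nodes: 1:s, 3:s, 4:s, 5:s, 6:q1, 7:q2, 8:dot, 13:dot, 18:dot, 19:dot, 20:dot, 21:dot, 22:dot edges: (3,6,i); (5,7,i); (6,1,o); (6,5,o); (7,1,o); (8,5,hold); (13,4,hold); (18,3,hold); (19,1,hold); (20,5,hold); (21,1,hold); (22,5,hold)
final:
nodes: 1:s, 3:s, 4:s, 5:s, 6:q1, 7:q2, 8:dot, 13:dot, 18:dot, 19:dot, 20:dot, 21:dot, 22:dot
edges: (3,6,i); (5,7,i); (6,1,o); (6,5,o); (7,1,o); (8,5,hold); (13,4,hold); (18,3,hold); (19,1,hold); (20,5,hold); (21,1,hold); (22,5,hold)


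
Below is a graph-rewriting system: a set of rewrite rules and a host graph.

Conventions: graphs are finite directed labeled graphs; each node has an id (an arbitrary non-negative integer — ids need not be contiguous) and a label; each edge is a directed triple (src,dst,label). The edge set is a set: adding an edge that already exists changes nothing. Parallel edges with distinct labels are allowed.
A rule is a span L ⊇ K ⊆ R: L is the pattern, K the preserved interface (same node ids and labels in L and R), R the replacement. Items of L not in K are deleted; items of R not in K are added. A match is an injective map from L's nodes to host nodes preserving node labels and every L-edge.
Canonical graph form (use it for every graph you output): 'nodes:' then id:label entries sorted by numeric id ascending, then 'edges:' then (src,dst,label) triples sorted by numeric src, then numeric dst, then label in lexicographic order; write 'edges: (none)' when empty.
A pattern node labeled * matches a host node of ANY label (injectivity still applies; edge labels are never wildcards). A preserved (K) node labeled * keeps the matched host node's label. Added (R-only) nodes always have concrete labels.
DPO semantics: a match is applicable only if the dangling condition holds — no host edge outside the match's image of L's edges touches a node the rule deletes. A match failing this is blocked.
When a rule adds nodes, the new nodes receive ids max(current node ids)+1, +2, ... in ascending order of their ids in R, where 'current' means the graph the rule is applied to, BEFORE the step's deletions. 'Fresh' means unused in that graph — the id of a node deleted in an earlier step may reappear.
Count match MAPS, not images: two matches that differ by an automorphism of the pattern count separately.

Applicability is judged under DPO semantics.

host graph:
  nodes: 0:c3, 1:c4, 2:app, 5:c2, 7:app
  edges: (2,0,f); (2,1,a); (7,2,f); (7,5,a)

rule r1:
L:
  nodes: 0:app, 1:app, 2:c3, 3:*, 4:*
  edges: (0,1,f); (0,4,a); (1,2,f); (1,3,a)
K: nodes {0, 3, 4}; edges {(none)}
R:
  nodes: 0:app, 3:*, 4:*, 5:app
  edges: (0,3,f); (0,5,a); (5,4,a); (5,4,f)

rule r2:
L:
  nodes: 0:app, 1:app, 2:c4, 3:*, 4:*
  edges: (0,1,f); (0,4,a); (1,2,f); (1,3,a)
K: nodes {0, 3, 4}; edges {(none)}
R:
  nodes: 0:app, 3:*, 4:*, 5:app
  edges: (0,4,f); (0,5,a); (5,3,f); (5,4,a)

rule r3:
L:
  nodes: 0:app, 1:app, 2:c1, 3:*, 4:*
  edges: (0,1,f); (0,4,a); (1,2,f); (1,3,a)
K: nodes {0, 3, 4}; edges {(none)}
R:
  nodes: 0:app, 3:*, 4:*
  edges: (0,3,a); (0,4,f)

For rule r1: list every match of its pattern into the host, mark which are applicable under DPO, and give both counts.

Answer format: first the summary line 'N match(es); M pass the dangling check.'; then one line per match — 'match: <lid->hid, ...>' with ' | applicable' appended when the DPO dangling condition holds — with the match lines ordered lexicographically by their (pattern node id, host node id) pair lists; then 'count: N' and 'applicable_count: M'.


1 match(es); 1 pass the dangling check.
match: 0->7, 1->2, 2->0, 3->1, 4->5 | applicable
count: 1
applicable_count: 1


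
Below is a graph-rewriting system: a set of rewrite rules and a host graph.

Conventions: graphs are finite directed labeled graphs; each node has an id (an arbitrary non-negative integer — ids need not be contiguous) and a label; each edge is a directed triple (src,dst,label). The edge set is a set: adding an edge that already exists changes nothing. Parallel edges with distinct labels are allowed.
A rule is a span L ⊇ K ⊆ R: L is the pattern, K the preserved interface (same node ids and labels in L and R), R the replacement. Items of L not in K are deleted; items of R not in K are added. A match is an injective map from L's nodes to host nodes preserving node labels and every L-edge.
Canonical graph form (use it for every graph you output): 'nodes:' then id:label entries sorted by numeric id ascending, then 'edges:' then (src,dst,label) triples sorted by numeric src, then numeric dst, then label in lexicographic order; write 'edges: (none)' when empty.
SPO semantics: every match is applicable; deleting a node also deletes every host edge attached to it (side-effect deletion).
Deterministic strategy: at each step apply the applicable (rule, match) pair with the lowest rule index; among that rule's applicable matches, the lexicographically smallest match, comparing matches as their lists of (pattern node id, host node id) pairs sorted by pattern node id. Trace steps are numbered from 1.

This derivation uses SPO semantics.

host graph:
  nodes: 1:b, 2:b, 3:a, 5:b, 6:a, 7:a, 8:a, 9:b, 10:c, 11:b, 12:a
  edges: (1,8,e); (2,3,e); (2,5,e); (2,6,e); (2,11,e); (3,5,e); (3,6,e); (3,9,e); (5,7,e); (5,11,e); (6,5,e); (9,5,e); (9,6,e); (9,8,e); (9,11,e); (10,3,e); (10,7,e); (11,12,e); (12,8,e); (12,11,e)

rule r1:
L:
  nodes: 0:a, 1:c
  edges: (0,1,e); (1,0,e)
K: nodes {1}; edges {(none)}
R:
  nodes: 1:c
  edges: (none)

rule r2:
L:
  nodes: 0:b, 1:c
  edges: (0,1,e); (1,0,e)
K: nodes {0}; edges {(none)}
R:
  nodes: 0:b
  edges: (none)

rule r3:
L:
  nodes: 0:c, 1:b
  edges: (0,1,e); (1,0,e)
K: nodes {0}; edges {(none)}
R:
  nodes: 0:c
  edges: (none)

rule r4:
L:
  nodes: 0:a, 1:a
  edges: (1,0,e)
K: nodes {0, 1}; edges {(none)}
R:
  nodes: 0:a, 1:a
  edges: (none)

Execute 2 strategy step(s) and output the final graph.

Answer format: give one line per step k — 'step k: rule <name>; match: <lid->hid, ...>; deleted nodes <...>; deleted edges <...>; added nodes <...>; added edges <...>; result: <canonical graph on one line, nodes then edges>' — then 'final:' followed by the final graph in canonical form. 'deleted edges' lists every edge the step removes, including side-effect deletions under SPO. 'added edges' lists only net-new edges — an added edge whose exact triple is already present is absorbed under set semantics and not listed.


step 1: rule r4; match: 0->6, 1->3; deleted nodes (none); deleted edges (3,6,e); added nodes (none); added edges (none); result: nodes: 1:b, 2:b, 3:a, 5:b, 6:a, 7:a, 8:a, 9:b, 10:c, 11:b, 12:a edges: (1,8,e); (2,3,e); (2,5,e); (2,6,e); (2,11,e); (3,5,e); (3,9,e); (5,7,e); (5,11,e); (6,5,e); (9,5,e); (9,6,e); (9,8,e); (9,11,e); (10,3,e); (10,7,e); (11,12,e); (12,8,e); (12,11,e)
step 2: rule r4; match: 0->8, 1->12; deleted nodes (none); deleted edges (12,8,e); added nodes (none); added edges (none); result: nodes: 1:b, 2:b, 3:a, 5:b, 6:a, 7:a, 8:a, 9:b, 10:c, 11:b, 12:a edges: (1,8,e); (2,3,e); (2,5,e); (2,6,e); (2,11,e); (3,5,e); (3,9,e); (5,7,e); (5,11,e); (6,5,e); (9,5,e); (9,6,e); (9,8,e); (9,11,e); (10,3,e); (10,7,e); (11,12,e); (12,11,e)
final:
nodes: 1:b, 2:b, 3:a, 5:b, 6:a, 7:a, 8:a, 9:b, 10:c, 11:b, 12:a
edges: (1,8,e); (2,3,e); (2,5,e); (2,6,e); (2,11,e); (3,5,e); (3,9,e); (5,7,e); (5,11,e); (6,5,e); (9,5,e); (9,6,e); (9,8,e); (9,11,e); (10,3,e); (10,7,e); (11,12,e); (12,11,e)


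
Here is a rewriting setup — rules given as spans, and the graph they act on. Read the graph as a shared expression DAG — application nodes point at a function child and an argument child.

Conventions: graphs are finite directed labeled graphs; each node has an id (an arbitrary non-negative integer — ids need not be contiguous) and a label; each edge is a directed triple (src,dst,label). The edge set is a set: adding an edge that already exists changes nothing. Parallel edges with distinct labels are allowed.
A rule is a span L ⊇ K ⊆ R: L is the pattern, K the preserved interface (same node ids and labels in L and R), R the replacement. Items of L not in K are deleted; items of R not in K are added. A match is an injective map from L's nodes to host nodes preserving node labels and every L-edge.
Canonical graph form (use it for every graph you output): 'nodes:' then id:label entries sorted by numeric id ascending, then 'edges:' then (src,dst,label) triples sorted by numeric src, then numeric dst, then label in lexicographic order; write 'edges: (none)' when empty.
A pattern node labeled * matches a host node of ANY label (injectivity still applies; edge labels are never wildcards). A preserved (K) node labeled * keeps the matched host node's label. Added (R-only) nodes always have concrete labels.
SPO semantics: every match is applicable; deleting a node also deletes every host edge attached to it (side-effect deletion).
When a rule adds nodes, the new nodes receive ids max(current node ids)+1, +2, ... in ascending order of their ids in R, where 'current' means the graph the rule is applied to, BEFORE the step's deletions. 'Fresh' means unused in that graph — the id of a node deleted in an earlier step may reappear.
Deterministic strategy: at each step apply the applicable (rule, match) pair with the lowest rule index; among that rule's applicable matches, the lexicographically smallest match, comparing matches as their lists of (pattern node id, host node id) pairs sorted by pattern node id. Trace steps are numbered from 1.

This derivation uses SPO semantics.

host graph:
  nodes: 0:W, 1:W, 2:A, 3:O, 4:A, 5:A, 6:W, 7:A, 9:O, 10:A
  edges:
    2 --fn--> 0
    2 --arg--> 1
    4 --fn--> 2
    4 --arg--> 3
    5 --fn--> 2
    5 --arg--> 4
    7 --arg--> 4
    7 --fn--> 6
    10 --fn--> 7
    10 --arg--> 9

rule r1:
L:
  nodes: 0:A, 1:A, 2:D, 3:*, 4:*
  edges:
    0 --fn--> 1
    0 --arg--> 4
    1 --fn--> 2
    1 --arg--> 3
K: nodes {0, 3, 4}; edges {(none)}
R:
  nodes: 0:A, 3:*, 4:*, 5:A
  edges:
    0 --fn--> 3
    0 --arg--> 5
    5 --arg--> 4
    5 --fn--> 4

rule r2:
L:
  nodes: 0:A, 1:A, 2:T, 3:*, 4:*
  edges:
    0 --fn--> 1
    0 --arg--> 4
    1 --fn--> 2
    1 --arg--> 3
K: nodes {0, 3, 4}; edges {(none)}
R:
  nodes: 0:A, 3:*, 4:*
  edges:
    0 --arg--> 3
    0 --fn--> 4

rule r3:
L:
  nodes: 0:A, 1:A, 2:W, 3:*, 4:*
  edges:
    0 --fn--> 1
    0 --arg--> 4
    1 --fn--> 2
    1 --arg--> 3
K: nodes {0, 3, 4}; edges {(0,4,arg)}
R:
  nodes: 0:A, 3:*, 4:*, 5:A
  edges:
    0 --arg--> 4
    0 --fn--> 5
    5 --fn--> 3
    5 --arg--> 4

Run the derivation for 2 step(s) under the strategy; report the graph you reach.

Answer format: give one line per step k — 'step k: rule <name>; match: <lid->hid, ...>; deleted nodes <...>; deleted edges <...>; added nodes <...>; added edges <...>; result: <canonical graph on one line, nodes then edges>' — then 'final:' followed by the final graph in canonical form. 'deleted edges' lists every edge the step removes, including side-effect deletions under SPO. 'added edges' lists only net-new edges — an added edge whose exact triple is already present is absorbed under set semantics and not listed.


step 1: rule r3; match: 0->4, 1->2, 2->0, 3->1, 4->3; deleted nodes 0, 2; deleted edges (2,0,fn); (2,1,arg); (4,2,fn); (5,2,fn); added nodes 11; added edges (4,11,fn); (11,1,fn); (11,3,arg); result: nodes: 1:W, 3:O, 4:A, 5:A, 6:W, 7:A, 9:O, 10:A, 11:A edges: (4,3,arg); (4,11,fn); (5,4,arg); (7,4,arg); (7,6,fn); (10,7,fn); (10,9,arg); (11,1,fn); (11,3,arg)
step 2: rule r3; match: 0->10, 1->7, 2->6, 3->4, 4->9; deleted nodes 6, 7; deleted edges (7,4,arg); (7,6,fn); (10,7,fn); added nodes 12; added edges (10,12,fn); (12,4,fn); (12,9,arg); result: nodes: 1:W, 3:O, 4:A, 5:A, 9:O, 10:A, 11:A, 12:A edges: (4,3,arg); (4,11,fn); (5,4,arg); (10,9,arg); (10,12,fn); (11,1,fn); (11,3,arg); (12,4,fn); (12,9,arg)
final:
nodes: 1:W, 3:O, 4:A, 5:A, 9:O, 10:A, 11:A, 12:A
edges: (4,3,arg); (4,11,fn); (5,4,arg); (10,9,arg); (10,12,fn); (11,1,fn); (11,3,arg); (12,4,fn); (12,9,arg)


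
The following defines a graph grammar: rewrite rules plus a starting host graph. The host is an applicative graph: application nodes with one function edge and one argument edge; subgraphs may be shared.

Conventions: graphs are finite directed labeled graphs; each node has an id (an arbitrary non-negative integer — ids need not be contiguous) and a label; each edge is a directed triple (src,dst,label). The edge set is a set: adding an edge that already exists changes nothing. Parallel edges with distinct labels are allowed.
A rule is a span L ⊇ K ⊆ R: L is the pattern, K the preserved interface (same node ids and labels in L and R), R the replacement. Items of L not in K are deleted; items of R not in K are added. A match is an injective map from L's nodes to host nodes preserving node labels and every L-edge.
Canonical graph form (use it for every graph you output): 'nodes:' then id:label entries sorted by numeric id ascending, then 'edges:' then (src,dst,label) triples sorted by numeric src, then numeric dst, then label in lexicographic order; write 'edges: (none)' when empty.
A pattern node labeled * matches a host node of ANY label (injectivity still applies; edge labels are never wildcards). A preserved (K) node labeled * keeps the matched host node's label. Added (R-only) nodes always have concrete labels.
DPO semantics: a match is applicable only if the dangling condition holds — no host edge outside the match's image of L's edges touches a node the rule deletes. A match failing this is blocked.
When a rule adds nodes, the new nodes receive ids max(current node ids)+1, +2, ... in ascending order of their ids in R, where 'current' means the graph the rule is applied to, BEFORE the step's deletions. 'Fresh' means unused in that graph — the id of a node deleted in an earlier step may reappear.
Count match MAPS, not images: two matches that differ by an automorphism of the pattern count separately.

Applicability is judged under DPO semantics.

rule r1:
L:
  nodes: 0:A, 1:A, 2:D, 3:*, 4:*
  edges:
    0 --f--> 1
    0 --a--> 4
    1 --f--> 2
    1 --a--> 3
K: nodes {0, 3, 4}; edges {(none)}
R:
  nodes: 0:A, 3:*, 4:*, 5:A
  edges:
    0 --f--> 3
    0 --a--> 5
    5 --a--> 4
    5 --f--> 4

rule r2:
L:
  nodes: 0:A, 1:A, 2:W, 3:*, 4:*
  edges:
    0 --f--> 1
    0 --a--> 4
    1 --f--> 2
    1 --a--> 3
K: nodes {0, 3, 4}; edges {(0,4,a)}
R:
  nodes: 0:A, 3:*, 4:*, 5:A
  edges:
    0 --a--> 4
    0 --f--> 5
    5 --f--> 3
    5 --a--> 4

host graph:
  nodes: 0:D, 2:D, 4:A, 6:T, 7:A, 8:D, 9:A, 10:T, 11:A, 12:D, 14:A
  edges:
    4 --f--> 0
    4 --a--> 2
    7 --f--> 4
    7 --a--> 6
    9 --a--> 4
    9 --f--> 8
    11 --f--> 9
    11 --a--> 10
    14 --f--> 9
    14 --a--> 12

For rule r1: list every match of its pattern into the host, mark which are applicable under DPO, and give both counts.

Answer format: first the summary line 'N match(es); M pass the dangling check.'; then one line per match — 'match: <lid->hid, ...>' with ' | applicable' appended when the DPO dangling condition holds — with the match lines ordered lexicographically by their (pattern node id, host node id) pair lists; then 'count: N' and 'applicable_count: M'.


3 match(es); 0 pass the dangling check.
match: 0->7, 1->4, 2->0, 3->2, 4->6
match: 0->11, 1->9, 2->8, 3->4, 4->10
match: 0->14, 1->9, 2->8, 3->4, 4->12
count: 3
applicable_count: 0


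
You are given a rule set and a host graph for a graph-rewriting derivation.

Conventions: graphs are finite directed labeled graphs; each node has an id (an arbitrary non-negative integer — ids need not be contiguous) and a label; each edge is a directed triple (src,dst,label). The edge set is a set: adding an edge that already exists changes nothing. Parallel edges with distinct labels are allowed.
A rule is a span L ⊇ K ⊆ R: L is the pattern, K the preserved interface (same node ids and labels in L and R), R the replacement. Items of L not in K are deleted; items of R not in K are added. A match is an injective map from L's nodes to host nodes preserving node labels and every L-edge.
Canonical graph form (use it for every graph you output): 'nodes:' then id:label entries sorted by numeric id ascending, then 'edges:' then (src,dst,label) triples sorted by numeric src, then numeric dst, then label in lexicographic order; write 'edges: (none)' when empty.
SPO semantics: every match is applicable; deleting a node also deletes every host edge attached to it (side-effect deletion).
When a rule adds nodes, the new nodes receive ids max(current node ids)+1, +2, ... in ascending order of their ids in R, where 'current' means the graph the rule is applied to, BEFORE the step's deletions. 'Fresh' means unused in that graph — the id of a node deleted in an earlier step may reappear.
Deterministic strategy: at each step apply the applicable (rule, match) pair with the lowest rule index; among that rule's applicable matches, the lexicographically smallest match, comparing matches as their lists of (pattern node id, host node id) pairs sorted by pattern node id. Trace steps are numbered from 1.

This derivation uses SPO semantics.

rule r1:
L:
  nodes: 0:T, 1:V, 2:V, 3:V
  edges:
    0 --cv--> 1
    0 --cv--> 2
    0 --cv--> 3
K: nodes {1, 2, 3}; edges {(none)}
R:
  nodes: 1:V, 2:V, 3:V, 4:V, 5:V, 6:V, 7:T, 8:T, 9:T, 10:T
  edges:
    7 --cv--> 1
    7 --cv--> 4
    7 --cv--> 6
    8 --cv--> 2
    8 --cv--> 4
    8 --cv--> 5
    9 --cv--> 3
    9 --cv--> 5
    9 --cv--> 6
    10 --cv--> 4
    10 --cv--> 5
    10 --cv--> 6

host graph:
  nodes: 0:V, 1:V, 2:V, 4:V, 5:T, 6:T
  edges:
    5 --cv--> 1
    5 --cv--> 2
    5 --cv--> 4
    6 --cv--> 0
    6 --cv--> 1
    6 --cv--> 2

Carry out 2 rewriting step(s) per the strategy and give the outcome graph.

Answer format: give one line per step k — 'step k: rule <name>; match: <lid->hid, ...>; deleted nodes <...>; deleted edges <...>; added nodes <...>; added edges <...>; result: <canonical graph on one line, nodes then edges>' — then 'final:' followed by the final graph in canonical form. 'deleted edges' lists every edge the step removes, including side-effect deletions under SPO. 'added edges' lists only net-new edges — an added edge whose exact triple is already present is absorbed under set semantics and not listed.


step 1: rule r1; match: 0->5, 1->1, 2->2, 3->4; deleted nodes 5; deleted edges (5,1,cv); (5,2,cv); (5,4,cv); added nodes 7, 8, 9, 10, 11, 12, 13; added edges (10,1,cv); (10,7,cv); (10,9,cv); (11,2,cv); (11,7,cv); (11,8,cv); (12,4,cv); (12,8,cv); (12,9,cv); (13,7,cv); (13,8,cv); (13,9,cv); result: nodes: 0:V, 1:V, 2:V, 4:V, 6:T, 7:V, 8:V, 9:V, 10:T, 11:T, 12:T, 13:T edges: (6,0,cv); (6,1,cv); (6,2,cv); (10,1,cv); (10,7,cv); (10,9,cv); (11,2,cv); (11,7,cv); (11,8,cv); (12,4,cv); (12,8,cv); (12,9,cv); (13,7,cv); (13,8,cv); (13,9,cv)
step 2: rule r1; match: 0->6, 1->0, 2->1, 3->2; deleted nodes 6; deleted edges (6,0,cv); (6,1,cv); (6,2,cv); added nodes 14, 15, 16, 17, 18, 19, 20; added edges (17,0,cv); (17,14,cv); (17,16,cv); (18,1,cv); (18,14,cv); (18,15,cv); (19,2,cv); (19,15,cv); (19,16,cv); (20,14,cv); (20,15,cv); (20,16,cv); result: nodes: 0:V, 1:V, 2:V, 4:V, 7:V, 8:V, 9:V, 10:T, 11:T, 12:T, 13:T, 14:V, 15:V, 16:V, 17:T, 18:T, 19:T, 20:T edges: (10,1,cv); (10,7,cv); (10,9,cv); (11,2,cv); (11,7,cv); (11,8,cv); (12,4,cv); (12,8,cv); (12,9,cv); (13,7,cv); (13,8,cv); (13,9,cv); (17,0,cv); (17,14,cv); (17,16,cv); (18,1,cv); (18,14,cv); (18,15,cv); (19,2,cv); (19,15,cv); (19,16,cv); (20,14,cv); (20,15,cv); (20,16,cv)
final:
nodes: 0:V, 1:V, 2:V, 4:V, 7:V, 8:V, 9:V, 10:T, 11:T, 12:T, 13:T, 14:V, 15:V, 16:V, 17:T, 18:T, 19:T, 20:T
edges: (10,1,cv); (10,7,cv); (10,9,cv); (11,2,cv); (11,7,cv); (11,8,cv); (12,4,cv); (12,8,cv); (12,9,cv); (13,7,cv); (13,8,cv); (13,9,cv); (17,0,cv); (17,14,cv); (17,16,cv); (18,1,cv); (18,14,cv); (18,15,cv); (19,2,cv); (19,15,cv); (19,16,cv); (20,14,cv); (20,15,cv); (20,16,cv)


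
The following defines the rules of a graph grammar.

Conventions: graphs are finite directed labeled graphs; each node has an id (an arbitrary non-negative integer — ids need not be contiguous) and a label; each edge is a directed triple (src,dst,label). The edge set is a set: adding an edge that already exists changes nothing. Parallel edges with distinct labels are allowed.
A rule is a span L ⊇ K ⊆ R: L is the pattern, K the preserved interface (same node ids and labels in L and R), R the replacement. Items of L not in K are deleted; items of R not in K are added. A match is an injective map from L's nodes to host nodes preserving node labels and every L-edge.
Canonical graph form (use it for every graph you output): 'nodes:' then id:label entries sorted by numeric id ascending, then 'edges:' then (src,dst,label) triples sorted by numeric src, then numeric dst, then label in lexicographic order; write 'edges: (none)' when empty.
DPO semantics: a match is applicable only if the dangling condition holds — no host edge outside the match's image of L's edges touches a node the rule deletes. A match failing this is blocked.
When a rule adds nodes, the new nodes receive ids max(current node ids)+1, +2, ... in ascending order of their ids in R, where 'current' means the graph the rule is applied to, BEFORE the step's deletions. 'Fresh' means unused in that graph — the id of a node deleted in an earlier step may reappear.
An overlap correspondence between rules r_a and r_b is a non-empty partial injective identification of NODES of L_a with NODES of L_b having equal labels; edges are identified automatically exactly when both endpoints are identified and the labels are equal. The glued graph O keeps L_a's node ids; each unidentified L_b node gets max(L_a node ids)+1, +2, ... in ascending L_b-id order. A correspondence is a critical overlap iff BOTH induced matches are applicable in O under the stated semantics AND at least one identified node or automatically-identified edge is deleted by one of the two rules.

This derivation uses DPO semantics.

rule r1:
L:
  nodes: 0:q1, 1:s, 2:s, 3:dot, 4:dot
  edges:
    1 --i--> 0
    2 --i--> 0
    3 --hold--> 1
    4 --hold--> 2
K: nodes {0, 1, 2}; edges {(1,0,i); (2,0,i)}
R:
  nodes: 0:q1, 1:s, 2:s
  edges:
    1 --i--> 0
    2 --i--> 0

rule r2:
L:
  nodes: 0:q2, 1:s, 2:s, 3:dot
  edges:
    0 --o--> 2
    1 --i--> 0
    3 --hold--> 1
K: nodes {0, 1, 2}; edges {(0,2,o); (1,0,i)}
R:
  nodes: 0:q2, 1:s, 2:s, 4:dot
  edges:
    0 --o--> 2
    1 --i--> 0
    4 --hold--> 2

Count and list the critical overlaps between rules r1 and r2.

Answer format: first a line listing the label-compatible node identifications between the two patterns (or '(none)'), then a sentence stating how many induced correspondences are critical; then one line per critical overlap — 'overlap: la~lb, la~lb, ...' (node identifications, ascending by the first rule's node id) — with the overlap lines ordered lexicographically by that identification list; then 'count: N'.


label-compatible node identifications between L(r1) and L(r2): 1~1, 1~2, 2~1, 2~2, 3~3, 4~3
4 of the induced correspondences are critical overlaps of r1 and r2.
overlap: 1~1, 2~2, 3~3
overlap: 1~1, 3~3
overlap: 1~2, 2~1, 4~3
overlap: 2~1, 4~3
count: 4


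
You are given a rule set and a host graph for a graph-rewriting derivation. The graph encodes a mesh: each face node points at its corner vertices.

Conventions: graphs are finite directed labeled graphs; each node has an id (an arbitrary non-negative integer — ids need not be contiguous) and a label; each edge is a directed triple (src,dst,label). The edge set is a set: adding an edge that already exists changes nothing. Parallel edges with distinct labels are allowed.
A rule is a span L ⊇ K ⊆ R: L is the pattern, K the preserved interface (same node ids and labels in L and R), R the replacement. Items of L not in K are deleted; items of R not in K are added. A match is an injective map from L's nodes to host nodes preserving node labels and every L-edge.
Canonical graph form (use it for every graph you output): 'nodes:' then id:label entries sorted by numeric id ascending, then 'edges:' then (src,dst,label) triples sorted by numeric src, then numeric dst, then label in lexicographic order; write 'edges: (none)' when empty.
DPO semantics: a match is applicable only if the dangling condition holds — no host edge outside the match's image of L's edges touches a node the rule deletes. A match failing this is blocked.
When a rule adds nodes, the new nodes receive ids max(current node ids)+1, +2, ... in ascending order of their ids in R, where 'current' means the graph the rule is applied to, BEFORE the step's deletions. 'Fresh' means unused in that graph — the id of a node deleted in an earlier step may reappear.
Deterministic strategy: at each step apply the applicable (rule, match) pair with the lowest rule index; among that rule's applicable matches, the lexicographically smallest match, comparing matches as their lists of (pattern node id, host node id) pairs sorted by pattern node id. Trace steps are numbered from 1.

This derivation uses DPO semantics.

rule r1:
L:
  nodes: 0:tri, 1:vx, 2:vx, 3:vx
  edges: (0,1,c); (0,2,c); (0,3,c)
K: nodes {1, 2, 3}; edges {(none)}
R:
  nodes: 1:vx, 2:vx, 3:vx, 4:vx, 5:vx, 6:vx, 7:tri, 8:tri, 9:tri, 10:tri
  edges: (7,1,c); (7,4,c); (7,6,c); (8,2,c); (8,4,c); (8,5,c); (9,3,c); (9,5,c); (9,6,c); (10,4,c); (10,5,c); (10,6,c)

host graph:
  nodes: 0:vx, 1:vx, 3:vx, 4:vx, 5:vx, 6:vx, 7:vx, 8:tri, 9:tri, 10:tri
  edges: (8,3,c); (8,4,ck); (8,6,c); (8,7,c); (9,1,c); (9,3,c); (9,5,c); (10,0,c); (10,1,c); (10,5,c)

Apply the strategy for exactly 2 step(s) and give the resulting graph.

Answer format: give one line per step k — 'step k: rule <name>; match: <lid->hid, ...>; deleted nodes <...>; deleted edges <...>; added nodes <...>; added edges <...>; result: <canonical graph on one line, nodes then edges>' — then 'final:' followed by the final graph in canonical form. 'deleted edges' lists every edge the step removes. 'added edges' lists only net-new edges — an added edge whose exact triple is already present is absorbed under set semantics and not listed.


step 1: rule r1; match: 0->9, 1->1, 2->3, 3->5; deleted nodes 9; deleted edges (9,1,c); (9,3,c); (9,5,c); added nodes 11, 12, 13, 14, 15, 16, 17; added edges (14,1,c); (14,11,c); (14,13,c); (15,3,c); (15,11,c); (15,12,c); (16,5,c); (16,12,c); (16,13,c); (17,11,c); (17,12,c); (17,13,c); result: nodes: 0:vx, 1:vx, 3:vx, 4:vx, 5:vx, 6:vx, 7:vx, 8:tri, 10:tri, 11:vx, 12:vx, 13:vx, 14:tri, 15:tri, 16:tri, 17:tri edges: (8,3,c); (8,4,ck); (8,6,c); (8,7,c); (10,0,c); (10,1,c); (10,5,c); (14,1,c); (14,11,c); (14,13,c); (15,3,c); (15,11,c); (15,12,c); (16,5,c); (16,12,c); (16,13,c); (17,11,c); (17,12,c); (17,13,c)
step 2: rule r1; match: 0->10, 1->0, 2->1, 3->5; deleted nodes 10; deleted edges (10,0,c); (10,1,c); (10,5,c); added nodes 18, 19, 20, 21, 22, 23, 24; added edges (21,0,c); (21,18,c); (21,20,c); (22,1,c); (22,18,c); (22,19,c); (23,5,c); (23,19,c); (23,20,c); (24,18,c); (24,19,c); (24,20,c); result: nodes: 0:vx, 1:vx, 3:vx, 4:vx, 5:vx, 6:vx, 7:vx, 8:tri, 11:vx, 12:vx, 13:vx, 14:tri, 15:tri, 16:tri, 17:tri, 18:vx, 19:vx, 20:vx, 21:tri, 22:tri, 23:tri, 24:tri edges: (8,3,c); (8,4,ck); (8,6,c); (8,7,c); (14,1,c); (14,11,c); (14,13,c); (15,3,c); (15,11,c); (15,12,c); (16,5,c); (16,12,c); (16,13,c); (17,11,c); (17,12,c); (17,13,c); (21,0,c); (21,18,c); (21,20,c); (22,1,c); (22,18,c); (22,19,c); (23,5,c); (23,19,c); (23,20,c); (24,18,c); (24,19,c); (24,20,c)
final:
nodes: 0:vx, 1:vx, 3:vx, 4:vx, 5:vx, 6:vx, 7:vx, 8:tri, 11:vx, 12:vx, 13:vx, 14:tri, 15:tri, 16:tri, 17:tri, 18:vx, 19:vx, 20:vx, 21:tri, 22:tri, 23:tri, 24:tri
edges: (8,3,c); (8,4,ck); (8,6,c); (8,7,c); (14,1,c); (14,11,c); (14,13,c); (15,3,c); (15,11,c); (15,12,c); (16,5,c); (16,12,c); (16,13,c); (17,11,c); (17,12,c); (17,13,c); (21,0,c); (21,18,c); (21,20,c); (22,1,c); (22,18,c); (22,19,c); (23,5,c); (23,19,c); (23,20,c); (24,18,c); (24,19,c); (24,20,c)
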